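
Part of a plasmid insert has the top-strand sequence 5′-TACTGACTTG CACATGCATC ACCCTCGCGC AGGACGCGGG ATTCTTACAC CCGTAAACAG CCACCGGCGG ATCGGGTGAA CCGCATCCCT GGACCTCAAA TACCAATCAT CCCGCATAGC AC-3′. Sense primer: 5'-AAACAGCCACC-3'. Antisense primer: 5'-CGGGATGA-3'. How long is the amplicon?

60 bp

The forward primer matches the template at positions 55–65.
Taking the reverse complement of CGGGATGA gives TCATCCCG, found at positions 107–114 on the template; the primer anneals here to the top strand with its 3' end pointing upstream.
The product runs from position 55 to position 114, so its length is 114 − 55 + 1 = 60 bp.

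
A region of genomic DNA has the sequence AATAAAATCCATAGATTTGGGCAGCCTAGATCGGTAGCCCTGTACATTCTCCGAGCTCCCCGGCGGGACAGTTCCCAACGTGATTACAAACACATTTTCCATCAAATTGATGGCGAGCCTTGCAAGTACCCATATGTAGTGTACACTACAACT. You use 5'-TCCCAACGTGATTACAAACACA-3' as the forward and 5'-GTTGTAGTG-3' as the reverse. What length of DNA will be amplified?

Forward primer TCCCAACGTGATTACAAACACA is found on the top strand at positions 73–94.
Taking the reverse complement of GTTGTAGTG gives CACTACAAC, found at positions 144–152 on the template; the primer anneals here to the top strand with its 3' end pointing upstream.
Product length = (reverse-primer end) − (forward-primer start) + 1 = 152 − 73 + 1 = 80 bp.

80 bp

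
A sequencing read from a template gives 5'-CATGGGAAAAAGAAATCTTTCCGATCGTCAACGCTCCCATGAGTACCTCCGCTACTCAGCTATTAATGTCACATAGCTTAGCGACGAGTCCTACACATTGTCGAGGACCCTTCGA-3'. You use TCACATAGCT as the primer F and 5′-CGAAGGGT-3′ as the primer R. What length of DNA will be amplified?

Forward primer TCACATAGCT is found on the top strand at positions 69–78.
Taking the reverse complement of CGAAGGGT gives ACCCTTCG, found at positions 107–114 on the template; the primer anneals here to the top strand with its 3' end pointing upstream.
The product runs from position 69 to position 114, so its length is 114 − 69 + 1 = 46 bp.

46 bp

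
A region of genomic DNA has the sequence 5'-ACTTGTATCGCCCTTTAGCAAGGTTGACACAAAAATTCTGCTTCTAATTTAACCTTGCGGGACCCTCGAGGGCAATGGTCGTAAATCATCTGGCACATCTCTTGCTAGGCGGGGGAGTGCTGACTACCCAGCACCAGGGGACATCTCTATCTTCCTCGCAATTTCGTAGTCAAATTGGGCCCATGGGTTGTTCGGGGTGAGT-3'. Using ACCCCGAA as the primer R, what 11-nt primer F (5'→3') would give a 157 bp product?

The reverse primer's reverse complement TTCGGGGT matches the template at positions 191–198, so the product ends at position 198.
A 157 bp product then starts at position 198 − 157 + 1 = 42.
The forward primer is identical to the top strand there: TTCTAATTTAA.

5'-TTCTAATTTAA-3'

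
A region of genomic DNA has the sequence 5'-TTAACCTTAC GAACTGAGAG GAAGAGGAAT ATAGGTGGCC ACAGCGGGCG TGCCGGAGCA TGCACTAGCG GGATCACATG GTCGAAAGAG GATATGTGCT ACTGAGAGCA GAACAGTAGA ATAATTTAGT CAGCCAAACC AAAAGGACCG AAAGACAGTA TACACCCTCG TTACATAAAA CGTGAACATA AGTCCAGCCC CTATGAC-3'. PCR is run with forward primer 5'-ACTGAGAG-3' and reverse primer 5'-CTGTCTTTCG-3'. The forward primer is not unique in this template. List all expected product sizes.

146 bp, 58 bp

The forward primer ACTGAGAG matches the top strand at positions 13–20, 101–108.
The reverse primer's reverse complement is CGAAAGACAG, matching at positions 149–158.
Each forward site pairs with the reverse site to give a product ending at position 158: sizes 146, 58 bp.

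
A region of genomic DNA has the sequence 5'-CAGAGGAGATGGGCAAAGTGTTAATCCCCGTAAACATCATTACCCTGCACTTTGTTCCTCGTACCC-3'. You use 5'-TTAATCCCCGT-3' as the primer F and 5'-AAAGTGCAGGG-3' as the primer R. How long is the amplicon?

Forward primer TTAATCCCCGT is found on the top strand at positions 21–31.
Reverse complement of the reverse primer: CCCTGCACTTT. This occurs on the top strand at positions 43–53.
The product runs from position 21 to position 53, so its length is 53 − 21 + 1 = 33 bp.

33 bp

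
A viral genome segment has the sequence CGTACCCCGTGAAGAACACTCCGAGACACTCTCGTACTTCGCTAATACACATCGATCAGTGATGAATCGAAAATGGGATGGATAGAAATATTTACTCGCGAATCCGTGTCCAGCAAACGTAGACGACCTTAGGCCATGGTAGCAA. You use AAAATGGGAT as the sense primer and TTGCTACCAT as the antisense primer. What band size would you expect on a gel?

The forward primer matches the template at positions 70–79.
Reverse complement of the reverse primer: ATGGTAGCAA. This occurs on the top strand at positions 136–145.
Product length = (reverse-primer end) − (forward-primer start) + 1 = 145 − 70 + 1 = 76 bp.

76 bp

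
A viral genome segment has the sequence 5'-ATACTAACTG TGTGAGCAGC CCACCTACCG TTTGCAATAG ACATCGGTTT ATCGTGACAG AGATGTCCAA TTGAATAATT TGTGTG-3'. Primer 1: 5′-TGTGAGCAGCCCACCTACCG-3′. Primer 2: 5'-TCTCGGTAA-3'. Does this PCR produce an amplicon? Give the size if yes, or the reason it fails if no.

Primer 2 (TCTCGGTAA) does not match the top strand, and its reverse complement TTACCGAGA does not match either.
With no annealing site for primer 2, no amplification occurs.

No product — primer 2 has no binding site in the template.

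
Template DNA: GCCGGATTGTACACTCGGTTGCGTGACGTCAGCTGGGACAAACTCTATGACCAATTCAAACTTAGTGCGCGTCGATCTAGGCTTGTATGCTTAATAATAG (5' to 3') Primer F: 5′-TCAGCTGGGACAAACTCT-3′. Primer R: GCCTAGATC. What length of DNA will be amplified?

Scanning the template, TCAGCTGGGACAAACTCT occurs at positions 29–46; this primer anneals to the bottom strand there with its 3' end pointing downstream.
Taking the reverse complement of GCCTAGATC gives GATCTAGGC, found at positions 74–82 on the template; the primer anneals here to the top strand with its 3' end pointing upstream.
Amplicon spans positions 29–82: 54 bp.

54 bp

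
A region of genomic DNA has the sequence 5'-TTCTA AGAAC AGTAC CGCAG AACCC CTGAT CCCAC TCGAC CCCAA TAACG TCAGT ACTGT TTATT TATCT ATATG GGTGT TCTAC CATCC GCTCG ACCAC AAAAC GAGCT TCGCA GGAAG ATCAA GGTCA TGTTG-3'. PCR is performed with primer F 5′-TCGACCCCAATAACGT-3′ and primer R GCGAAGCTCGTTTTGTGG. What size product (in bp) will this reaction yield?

The forward primer matches the template at positions 36–51.
The reverse primer's reverse complement is CCACAAAACGAGCTTCGC, which matches the template at positions 97–114.
Amplicon spans positions 36–114: 79 bp.

79 bp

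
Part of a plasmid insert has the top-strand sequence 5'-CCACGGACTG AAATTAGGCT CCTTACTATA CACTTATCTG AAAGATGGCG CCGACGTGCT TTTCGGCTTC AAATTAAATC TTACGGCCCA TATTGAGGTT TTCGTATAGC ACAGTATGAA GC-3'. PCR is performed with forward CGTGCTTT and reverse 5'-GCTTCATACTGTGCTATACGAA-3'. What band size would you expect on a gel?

68 bp

The forward primer matches the template at positions 55–62.
Reverse complement of the reverse primer: TTCGTATAGCACAGTATGAAGC. This occurs on the top strand at positions 101–122.
The product runs from position 55 to position 122, so its length is 122 − 55 + 1 = 68 bp.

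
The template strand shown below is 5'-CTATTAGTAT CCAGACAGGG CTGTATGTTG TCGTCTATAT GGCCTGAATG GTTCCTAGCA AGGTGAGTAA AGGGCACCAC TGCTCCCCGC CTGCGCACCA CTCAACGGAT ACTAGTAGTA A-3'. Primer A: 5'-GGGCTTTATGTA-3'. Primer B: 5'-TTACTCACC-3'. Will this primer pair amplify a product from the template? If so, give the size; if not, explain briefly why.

No product — primer A has no binding site in the template.

Primer A (GGGCTTTATGTA) does not match the top strand, and its reverse complement TACATAAAGCCC does not match either.
With no annealing site for primer A, no amplification occurs.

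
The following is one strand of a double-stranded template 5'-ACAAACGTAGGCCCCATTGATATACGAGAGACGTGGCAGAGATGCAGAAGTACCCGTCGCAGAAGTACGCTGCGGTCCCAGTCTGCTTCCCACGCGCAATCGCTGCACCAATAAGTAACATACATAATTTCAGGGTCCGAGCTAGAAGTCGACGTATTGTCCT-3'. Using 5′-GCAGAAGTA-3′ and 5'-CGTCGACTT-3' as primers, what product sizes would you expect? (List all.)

The forward primer GCAGAAGTA matches the top strand at positions 44–52, 59–67.
The reverse primer's reverse complement is AAGTCGACG, matching at positions 146–154.
Each forward site pairs with the reverse site to give a product ending at position 154: sizes 111, 96 bp.

111 bp, 96 bp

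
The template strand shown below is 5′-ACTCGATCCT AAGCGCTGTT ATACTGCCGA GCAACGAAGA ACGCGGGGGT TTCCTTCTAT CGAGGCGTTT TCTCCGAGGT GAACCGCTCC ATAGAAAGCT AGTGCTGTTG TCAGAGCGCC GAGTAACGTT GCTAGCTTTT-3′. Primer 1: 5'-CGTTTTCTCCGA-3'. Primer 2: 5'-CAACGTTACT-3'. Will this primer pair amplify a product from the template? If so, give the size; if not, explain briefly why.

Yes — a 66 bp product.

Primer 1 (CGTTTTCTCCGA) matches the top strand at positions 66–77; it acts as a forward primer.
Primer 2's reverse complement is AGTAACGTTG, matching the top strand at positions 122–131; it acts as a reverse primer.
The 3' ends face each other across positions 66–131, giving a 66 bp product.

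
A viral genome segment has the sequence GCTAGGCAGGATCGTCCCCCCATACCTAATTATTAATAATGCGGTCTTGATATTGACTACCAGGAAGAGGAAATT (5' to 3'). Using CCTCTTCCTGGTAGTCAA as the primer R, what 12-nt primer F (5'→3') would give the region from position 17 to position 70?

5'-CCCCCATACCTA-3'

The reverse primer's reverse complement TTGACTACCAGGAAGAGG matches the template at positions 53–70; the product starts at position 17.
The forward primer is identical to the top strand over positions 17–28: CCCCCATACCTA.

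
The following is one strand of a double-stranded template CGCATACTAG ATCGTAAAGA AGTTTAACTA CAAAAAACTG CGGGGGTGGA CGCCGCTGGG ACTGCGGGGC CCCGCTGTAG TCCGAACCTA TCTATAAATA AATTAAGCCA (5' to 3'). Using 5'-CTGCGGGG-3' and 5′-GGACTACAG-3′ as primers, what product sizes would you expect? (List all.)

46 bp, 22 bp

The forward primer CTGCGGGG matches the top strand at positions 38–45, 62–69.
The reverse primer's reverse complement is CTGTAGTCC, matching at positions 75–83.
Each forward site pairs with the reverse site to give a product ending at position 83: sizes 46, 22 bp.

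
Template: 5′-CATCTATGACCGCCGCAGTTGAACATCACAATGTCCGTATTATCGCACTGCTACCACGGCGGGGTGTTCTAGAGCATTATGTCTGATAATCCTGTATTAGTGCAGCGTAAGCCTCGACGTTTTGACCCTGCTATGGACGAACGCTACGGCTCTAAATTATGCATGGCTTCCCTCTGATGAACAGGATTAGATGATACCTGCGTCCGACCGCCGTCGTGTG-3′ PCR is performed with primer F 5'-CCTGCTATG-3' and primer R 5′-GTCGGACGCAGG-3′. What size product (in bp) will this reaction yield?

82 bp

Forward primer CCTGCTATG is found on the top strand at positions 127–135.
Reverse complement of the reverse primer: CCTGCGTCCGAC. This occurs on the top strand at positions 197–208.
Product length = (reverse-primer end) − (forward-primer start) + 1 = 208 − 127 + 1 = 82 bp.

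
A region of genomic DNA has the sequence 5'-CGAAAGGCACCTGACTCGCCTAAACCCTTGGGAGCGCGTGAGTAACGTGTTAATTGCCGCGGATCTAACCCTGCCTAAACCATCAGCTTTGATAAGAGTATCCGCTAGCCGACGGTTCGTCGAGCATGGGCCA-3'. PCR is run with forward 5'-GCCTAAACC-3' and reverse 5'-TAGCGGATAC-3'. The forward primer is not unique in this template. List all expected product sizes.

The forward primer GCCTAAACC matches the top strand at positions 18–26, 73–81.
The reverse primer's reverse complement is GTATCCGCTA, matching at positions 98–107.
Each forward site pairs with the reverse site to give a product ending at position 107: sizes 90, 35 bp.

90 bp, 35 bp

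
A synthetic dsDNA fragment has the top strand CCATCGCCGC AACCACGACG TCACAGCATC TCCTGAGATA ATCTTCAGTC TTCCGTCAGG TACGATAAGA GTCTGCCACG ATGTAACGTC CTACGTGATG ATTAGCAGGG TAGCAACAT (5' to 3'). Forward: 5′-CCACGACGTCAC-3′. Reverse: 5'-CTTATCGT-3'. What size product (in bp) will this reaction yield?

57 bp

The forward primer matches the template at positions 13–24.
Reverse complement of the reverse primer: ACGATAAG. This occurs on the top strand at positions 62–69.
The product runs from position 13 to position 69, so its length is 69 − 13 + 1 = 57 bp.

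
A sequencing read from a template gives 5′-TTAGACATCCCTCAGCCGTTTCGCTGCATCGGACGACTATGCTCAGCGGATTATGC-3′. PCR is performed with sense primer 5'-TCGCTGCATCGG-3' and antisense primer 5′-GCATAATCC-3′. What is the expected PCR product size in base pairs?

36 bp

Forward primer TCGCTGCATCGG is found on the top strand at positions 21–32.
The reverse primer's reverse complement is GGATTATGC, which matches the template at positions 48–56.
The product runs from position 21 to position 56, so its length is 56 − 21 + 1 = 36 bp.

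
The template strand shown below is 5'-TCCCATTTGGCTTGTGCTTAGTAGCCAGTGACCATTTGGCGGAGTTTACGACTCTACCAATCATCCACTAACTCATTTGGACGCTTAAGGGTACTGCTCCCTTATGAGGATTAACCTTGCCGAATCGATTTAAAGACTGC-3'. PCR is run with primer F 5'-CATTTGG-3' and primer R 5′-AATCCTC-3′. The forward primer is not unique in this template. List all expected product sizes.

109 bp, 80 bp, 39 bp

The forward primer CATTTGG matches the top strand at positions 4–10, 33–39, 74–80.
The reverse primer's reverse complement is GAGGATT, matching at positions 106–112.
Each forward site pairs with the reverse site to give a product ending at position 112: sizes 109, 80, 39 bp.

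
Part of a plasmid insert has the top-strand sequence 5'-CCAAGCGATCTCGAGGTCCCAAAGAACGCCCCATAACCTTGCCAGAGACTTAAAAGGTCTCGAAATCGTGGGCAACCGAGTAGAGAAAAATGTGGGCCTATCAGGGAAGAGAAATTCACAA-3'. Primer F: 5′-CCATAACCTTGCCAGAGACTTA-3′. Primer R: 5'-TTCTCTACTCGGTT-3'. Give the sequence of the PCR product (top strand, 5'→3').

The forward primer matches the template at positions 31–52.
Reverse complement of the reverse primer: AACCGAGTAGAGAA. This occurs on the top strand at positions 74–87.
The product is the template from position 31 through 87 (57 bp).

5'-CCATAACCTTGCCAGAGACTTAAAAGGTCTCGAAATCGTGGGCAACCGAGTAGAGAA-3'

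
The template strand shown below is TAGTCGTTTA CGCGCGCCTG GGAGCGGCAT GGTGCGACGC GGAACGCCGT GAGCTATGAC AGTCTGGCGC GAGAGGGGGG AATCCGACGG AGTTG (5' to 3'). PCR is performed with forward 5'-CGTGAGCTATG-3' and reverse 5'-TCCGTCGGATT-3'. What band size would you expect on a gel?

44 bp

Scanning the template, CGTGAGCTATG occurs at positions 48–58; this primer anneals to the bottom strand there with its 3' end pointing downstream.
Reverse complement of the reverse primer: AATCCGACGGA. This occurs on the top strand at positions 81–91.
The product runs from position 48 to position 91, so its length is 91 − 48 + 1 = 44 bp.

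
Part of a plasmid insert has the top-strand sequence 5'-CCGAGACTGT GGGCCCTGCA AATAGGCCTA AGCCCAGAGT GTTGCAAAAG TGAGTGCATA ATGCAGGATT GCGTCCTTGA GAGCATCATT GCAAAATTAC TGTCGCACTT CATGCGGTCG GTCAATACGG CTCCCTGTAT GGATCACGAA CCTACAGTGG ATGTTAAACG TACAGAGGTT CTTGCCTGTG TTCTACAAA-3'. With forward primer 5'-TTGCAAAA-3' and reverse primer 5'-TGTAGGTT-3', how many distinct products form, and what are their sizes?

Two products: 115 bp, 68 bp

The forward primer TTGCAAAA matches the top strand at positions 42–49, 89–96.
The reverse primer's reverse complement is AACCTACA, matching at positions 149–156.
Each forward site pairs with the reverse site to give a product ending at position 156: sizes 115, 68 bp.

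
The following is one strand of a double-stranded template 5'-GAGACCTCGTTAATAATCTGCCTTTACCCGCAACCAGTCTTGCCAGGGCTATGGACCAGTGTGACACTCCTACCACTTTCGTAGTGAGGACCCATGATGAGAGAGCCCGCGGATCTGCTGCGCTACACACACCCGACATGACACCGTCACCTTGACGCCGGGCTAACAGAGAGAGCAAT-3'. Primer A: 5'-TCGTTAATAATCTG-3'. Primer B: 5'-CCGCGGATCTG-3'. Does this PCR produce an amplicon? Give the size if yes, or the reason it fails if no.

No product — both primers anneal to the same strand and extend in the same direction.

Primer A (TCGTTAATAATCTG) matches the top strand at positions 7–20 (3' end points downstream).
Primer B (CCGCGGATCTG) also matches the top strand directly, at positions 107–117 — its reverse complement CAGATCCGCGG is not present.
Both primers anneal to the bottom strand with 3' ends pointing the same way, so neither can prime synthesis back toward the other.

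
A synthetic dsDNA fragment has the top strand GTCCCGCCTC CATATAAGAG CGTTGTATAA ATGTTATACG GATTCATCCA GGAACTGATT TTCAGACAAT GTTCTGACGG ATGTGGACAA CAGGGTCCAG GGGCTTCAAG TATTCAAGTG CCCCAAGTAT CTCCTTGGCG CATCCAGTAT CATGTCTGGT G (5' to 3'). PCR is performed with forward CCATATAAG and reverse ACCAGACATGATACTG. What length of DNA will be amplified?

The forward primer matches the template at positions 10–18.
The reverse primer's reverse complement is CAGTATCATGTCTGGT, which matches the template at positions 145–160.
Product length = (reverse-primer end) − (forward-primer start) + 1 = 160 − 10 + 1 = 151 bp.

151 bp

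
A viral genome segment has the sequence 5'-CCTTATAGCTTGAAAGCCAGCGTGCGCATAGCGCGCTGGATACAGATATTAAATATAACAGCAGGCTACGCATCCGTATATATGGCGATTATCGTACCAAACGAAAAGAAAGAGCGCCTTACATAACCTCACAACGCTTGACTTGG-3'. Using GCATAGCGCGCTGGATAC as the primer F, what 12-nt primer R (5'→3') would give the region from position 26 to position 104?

5'-TCGTTTGGTACG-3'

The product's 3' end on the top strand is position 104.
The reverse primer anneals to the top strand over positions 93–104, i.e. to CGTACCAAACGA.
Its sequence written 5'→3' is the reverse complement: TCGTTTGGTACG.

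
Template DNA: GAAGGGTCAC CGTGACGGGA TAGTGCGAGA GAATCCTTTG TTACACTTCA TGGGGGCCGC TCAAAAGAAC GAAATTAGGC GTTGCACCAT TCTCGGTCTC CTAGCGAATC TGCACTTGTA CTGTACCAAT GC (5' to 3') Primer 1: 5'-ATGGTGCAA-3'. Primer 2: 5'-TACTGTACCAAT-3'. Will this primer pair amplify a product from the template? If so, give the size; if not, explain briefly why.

No product — the primers' 3' ends point away from each other.

Primer 1 (ATGGTGCAA) has reverse complement TTGCACCAT, which matches the top strand at positions 82–90; primer 1 anneals to the top strand there with its 3' end pointing upstream toward position 82.
Primer 2 (TACTGTACCAAT) matches the top strand directly at positions 119–130; it anneals to the bottom strand with its 3' end pointing downstream toward position 130.
The 3' ends diverge (primer 1 extends toward position 1, primer 2 toward position 132), so the primers never converge on a shared product.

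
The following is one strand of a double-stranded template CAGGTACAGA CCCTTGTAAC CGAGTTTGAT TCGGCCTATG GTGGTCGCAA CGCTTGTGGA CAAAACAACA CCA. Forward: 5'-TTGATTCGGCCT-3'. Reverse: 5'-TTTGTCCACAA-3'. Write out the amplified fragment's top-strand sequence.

Forward primer TTGATTCGGCCT is found on the top strand at positions 26–37.
The reverse primer's reverse complement is TTGTGGACAAA, which matches the template at positions 54–64.
The product is the template from position 26 through 64 (39 bp).

5'-TTGATTCGGCCTATGGTGGTCGCAACGCTTGTGGACAAA-3'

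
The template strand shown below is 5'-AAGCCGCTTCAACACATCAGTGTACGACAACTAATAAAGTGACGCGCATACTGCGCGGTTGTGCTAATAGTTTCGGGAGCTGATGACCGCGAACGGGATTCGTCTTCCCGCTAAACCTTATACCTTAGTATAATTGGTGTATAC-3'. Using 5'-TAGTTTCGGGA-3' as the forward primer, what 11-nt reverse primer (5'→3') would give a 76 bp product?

5'-TATACACCAAT-3'

The forward primer binds at positions 68–78, so a 76 bp product ends at position 68 + 76 − 1 = 143.
The reverse primer anneals to the top strand over positions 133–143, i.e. to ATTGGTGTATA.
Its sequence written 5'→3' is the reverse complement: TATACACCAAT.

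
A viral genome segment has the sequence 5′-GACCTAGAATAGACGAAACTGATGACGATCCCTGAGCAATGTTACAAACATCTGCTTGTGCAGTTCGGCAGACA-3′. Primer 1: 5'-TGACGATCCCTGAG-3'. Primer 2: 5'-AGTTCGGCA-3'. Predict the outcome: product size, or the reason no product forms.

No product — both primers anneal to the same strand and extend in the same direction.

Primer 1 (TGACGATCCCTGAG) matches the top strand at positions 23–36 (3' end points downstream).
Primer 2 (AGTTCGGCA) also matches the top strand directly, at positions 62–70 — its reverse complement TGCCGAACT is not present.
Both primers anneal to the bottom strand with 3' ends pointing the same way, so neither can prime synthesis back toward the other.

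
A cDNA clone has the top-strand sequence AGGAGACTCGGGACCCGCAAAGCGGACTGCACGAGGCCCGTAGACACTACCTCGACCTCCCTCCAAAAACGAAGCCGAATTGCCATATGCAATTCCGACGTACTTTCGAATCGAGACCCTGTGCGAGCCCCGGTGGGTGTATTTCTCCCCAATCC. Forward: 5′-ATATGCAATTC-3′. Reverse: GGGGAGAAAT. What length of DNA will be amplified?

Scanning the template, ATATGCAATTC occurs at positions 85–95; this primer anneals to the bottom strand there with its 3' end pointing downstream.
Taking the reverse complement of GGGGAGAAAT gives ATTTCTCCCC, found at positions 141–150 on the template; the primer anneals here to the top strand with its 3' end pointing upstream.
The product runs from position 85 to position 150, so its length is 150 − 85 + 1 = 66 bp.

66 bp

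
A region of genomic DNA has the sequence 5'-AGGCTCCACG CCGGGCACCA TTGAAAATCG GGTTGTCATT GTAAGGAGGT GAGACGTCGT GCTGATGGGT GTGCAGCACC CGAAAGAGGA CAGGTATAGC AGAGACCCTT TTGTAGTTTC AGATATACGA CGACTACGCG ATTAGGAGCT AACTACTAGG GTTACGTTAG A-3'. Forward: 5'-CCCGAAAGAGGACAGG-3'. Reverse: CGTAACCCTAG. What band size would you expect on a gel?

Forward primer CCCGAAAGAGGACAGG is found on the top strand at positions 79–94.
Taking the reverse complement of CGTAACCCTAG gives CTAGGGTTACG, found at positions 156–166 on the template; the primer anneals here to the top strand with its 3' end pointing upstream.
The product runs from position 79 to position 166, so its length is 166 − 79 + 1 = 88 bp.

88 bp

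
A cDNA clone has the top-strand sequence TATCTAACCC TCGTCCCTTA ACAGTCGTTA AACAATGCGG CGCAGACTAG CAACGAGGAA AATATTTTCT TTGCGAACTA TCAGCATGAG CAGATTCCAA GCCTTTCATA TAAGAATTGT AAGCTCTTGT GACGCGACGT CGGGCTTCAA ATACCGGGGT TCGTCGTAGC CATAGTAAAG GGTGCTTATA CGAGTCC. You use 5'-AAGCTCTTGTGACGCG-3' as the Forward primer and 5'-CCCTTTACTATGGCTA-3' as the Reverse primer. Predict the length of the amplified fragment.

Forward primer AAGCTCTTGTGACGCG is found on the top strand at positions 121–136.
The reverse primer's reverse complement is TAGCCATAGTAAAGGG, which matches the template at positions 167–182.
Amplicon spans positions 121–182: 62 bp.

62 bp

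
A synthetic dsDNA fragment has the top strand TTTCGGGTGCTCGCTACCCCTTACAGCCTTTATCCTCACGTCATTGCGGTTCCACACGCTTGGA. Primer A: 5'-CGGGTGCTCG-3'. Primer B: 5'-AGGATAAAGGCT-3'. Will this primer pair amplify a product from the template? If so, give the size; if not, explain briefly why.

Yes — a 33 bp product.

Primer A (CGGGTGCTCG) matches the top strand at positions 4–13; it acts as a forward primer.
Primer B's reverse complement is AGCCTTTATCCT, matching the top strand at positions 25–36; it acts as a reverse primer.
The 3' ends face each other across positions 4–36, giving a 33 bp product.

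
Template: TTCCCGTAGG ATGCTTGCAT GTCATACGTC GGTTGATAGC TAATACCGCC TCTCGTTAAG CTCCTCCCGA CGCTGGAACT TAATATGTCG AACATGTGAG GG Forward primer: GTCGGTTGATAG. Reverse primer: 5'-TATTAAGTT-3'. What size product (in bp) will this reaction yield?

The forward primer matches the template at positions 28–39.
The reverse primer's reverse complement is AACTTAATA, which matches the template at positions 77–85.
Amplicon spans positions 28–85: 58 bp.

58 bp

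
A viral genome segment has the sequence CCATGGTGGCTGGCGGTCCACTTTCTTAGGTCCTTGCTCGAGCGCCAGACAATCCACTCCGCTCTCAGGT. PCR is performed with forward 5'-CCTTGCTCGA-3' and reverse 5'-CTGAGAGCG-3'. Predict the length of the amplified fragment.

37 bp

Scanning the template, CCTTGCTCGA occurs at positions 32–41; this primer anneals to the bottom strand there with its 3' end pointing downstream.
Reverse complement of the reverse primer: CGCTCTCAG. This occurs on the top strand at positions 60–68.
Amplicon spans positions 32–68: 37 bp.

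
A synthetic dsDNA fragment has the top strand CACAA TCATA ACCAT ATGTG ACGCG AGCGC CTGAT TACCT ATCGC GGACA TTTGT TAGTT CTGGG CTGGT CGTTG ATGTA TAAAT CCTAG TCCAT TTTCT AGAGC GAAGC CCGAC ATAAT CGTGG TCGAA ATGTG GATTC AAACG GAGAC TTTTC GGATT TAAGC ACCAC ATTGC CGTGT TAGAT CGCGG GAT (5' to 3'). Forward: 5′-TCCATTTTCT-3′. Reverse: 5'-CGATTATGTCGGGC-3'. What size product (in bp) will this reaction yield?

32 bp

The forward primer matches the template at positions 91–100.
Reverse complement of the reverse primer: GCCCGACATAATCG. This occurs on the top strand at positions 109–122.
Product length = (reverse-primer end) − (forward-primer start) + 1 = 122 − 91 + 1 = 32 bp.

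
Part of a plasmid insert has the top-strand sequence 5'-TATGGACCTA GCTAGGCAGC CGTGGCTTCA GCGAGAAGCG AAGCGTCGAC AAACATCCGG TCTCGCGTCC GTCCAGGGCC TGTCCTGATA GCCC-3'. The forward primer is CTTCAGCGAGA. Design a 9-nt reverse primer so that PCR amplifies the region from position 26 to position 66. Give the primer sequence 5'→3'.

5'-GCGAGACCG-3'

The product's 3' end on the top strand is position 66.
The reverse primer anneals to the top strand over positions 58–66, i.e. to CGGTCTCGC.
Its sequence written 5'→3' is the reverse complement: GCGAGACCG.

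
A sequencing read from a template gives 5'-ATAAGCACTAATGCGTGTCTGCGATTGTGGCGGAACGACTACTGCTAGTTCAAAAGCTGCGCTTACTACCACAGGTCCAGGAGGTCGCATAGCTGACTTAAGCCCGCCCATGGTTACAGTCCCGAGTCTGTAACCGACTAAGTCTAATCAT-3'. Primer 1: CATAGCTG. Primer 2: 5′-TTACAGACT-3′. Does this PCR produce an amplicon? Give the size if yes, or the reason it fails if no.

Yes — a 46 bp product.

Primer 1 (CATAGCTG) matches the top strand at positions 88–95; it acts as a forward primer.
Primer 2's reverse complement is AGTCTGTAA, matching the top strand at positions 125–133; it acts as a reverse primer.
The 3' ends face each other across positions 88–133, giving a 46 bp product.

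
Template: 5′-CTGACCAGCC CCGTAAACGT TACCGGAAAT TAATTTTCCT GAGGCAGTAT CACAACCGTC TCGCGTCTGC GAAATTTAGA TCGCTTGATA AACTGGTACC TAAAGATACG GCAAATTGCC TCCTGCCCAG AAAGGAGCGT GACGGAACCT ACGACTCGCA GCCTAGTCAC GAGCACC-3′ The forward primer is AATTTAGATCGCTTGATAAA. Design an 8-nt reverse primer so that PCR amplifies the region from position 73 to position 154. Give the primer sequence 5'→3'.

The product's 3' end on the top strand is position 154.
The reverse primer anneals to the top strand over positions 147–154, i.e. to ACCTACGA.
Its sequence written 5'→3' is the reverse complement: TCGTAGGT.

5'-TCGTAGGT-3'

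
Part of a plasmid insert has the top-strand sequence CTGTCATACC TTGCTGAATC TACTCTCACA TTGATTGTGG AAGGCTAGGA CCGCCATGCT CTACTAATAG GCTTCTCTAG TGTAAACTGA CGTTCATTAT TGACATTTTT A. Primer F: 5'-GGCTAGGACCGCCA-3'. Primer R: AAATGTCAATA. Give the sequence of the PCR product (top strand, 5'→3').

The forward primer matches the template at positions 43–56.
Taking the reverse complement of AAATGTCAATA gives TATTGACATTT, found at positions 98–108 on the template; the primer anneals here to the top strand with its 3' end pointing upstream.
The product is the template from position 43 through 108 (66 bp).

5'-GGCTAGGACCGCCATGCTCTACTAATAGGCTTCTCTAGTGTAAACTGACGTTCATTATTGACATTT-3'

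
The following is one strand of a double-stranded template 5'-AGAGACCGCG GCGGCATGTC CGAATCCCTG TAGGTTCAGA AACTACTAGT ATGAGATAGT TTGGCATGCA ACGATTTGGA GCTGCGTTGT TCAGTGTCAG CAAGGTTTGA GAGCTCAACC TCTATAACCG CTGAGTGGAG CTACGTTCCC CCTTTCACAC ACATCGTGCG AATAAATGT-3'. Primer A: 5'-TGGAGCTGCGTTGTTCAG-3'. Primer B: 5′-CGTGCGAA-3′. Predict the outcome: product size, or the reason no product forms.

No product — both primers anneal to the same strand and extend in the same direction.

Primer A (TGGAGCTGCGTTGTTCAG) matches the top strand at positions 77–94 (3' end points downstream).
Primer B (CGTGCGAA) also matches the top strand directly, at positions 165–172 — its reverse complement TTCGCACG is not present.
Both primers anneal to the bottom strand with 3' ends pointing the same way, so neither can prime synthesis back toward the other.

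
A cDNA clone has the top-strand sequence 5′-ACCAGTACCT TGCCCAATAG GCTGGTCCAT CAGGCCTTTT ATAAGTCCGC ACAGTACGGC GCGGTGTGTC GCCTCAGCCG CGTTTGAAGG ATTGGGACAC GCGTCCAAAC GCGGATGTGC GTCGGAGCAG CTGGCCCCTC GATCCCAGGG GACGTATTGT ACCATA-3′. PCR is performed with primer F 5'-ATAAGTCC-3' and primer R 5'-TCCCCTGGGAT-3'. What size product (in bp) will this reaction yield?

112 bp

The forward primer matches the template at positions 41–48.
The reverse primer's reverse complement is ATCCCAGGGGA, which matches the template at positions 142–152.
Product length = (reverse-primer end) − (forward-primer start) + 1 = 152 − 41 + 1 = 112 bp.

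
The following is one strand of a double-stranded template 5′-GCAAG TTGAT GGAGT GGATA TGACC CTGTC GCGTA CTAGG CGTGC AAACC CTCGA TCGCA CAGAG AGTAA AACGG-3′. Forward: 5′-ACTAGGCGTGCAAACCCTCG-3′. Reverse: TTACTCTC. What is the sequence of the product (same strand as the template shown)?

Forward primer ACTAGGCGTGCAAACCCTCG is found on the top strand at positions 35–54.
Reverse complement of the reverse primer: GAGAGTAA. This occurs on the top strand at positions 63–70.
The product is the template from position 35 through 70 (36 bp).

5'-ACTAGGCGTGCAAACCCTCGATCGCACAGAGAGTAA-3'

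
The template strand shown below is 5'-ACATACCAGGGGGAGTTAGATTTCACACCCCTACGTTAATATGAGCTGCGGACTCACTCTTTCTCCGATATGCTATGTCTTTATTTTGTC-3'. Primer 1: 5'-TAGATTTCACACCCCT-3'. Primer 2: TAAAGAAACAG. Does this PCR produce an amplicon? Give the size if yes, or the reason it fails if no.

No product — primer 2 has no binding site in the template.

Primer 2 (TAAAGAAACAG) does not match the top strand, and its reverse complement CTGTTTCTTTA does not match either.
With no annealing site for primer 2, no amplification occurs.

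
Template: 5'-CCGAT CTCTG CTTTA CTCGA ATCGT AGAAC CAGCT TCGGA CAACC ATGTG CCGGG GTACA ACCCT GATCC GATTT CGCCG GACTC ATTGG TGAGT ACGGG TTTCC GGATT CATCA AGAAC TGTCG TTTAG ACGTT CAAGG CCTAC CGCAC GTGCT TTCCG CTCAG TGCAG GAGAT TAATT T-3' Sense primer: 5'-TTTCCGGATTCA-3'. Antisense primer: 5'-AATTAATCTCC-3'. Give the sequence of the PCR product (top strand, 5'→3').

Scanning the template, TTTCCGGATTCA occurs at positions 101–112; this primer anneals to the bottom strand there with its 3' end pointing downstream.
The reverse primer's reverse complement is GGAGATTAATT, which matches the template at positions 170–180.
The product is the template from position 101 through 180 (80 bp).

5'-TTTCCGGATTCATCAAGAACTGTCGTTTAGACGTTCAAGGCCTACCGCACGTGCTTTCCGCTCAGTGCAGGAGATTAATT-3'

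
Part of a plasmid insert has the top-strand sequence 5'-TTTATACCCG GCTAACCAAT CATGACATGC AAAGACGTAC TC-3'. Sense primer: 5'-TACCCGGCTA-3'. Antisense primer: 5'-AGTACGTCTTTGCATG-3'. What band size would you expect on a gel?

37 bp

The forward primer matches the template at positions 5–14.
Reverse complement of the reverse primer: CATGCAAAGACGTACT. This occurs on the top strand at positions 26–41.
The product runs from position 5 to position 41, so its length is 41 − 5 + 1 = 37 bp.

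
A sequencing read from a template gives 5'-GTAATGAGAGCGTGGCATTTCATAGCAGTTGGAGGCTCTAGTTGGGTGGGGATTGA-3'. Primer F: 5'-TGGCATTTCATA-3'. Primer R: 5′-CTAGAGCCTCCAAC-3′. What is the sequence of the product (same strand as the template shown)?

5'-TGGCATTTCATAGCAGTTGGAGGCTCTAG-3'

Forward primer TGGCATTTCATA is found on the top strand at positions 13–24.
Taking the reverse complement of CTAGAGCCTCCAAC gives GTTGGAGGCTCTAG, found at positions 28–41 on the template; the primer anneals here to the top strand with its 3' end pointing upstream.
The product is the template from position 13 through 41 (29 bp).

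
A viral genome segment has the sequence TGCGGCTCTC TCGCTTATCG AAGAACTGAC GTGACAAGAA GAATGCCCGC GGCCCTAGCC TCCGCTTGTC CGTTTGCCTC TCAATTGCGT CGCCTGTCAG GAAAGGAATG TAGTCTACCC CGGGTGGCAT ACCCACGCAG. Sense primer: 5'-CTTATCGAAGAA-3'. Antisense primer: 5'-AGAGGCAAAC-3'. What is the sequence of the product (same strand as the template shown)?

Forward primer CTTATCGAAGAA is found on the top strand at positions 14–25.
Reverse complement of the reverse primer: GTTTGCCTCT. This occurs on the top strand at positions 72–81.
The product is the template from position 14 through 81 (68 bp).

5'-CTTATCGAAGAACTGACGTGACAAGAAGAATGCCCGCGGCCCTAGCCTCCGCTTGTCCGTTTGCCTCT-3'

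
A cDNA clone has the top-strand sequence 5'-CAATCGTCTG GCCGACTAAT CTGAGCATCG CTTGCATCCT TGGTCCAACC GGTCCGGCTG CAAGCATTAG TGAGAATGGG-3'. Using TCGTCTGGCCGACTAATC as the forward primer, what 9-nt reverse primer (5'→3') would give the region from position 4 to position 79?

The product's 3' end on the top strand is position 79.
The reverse primer anneals to the top strand over positions 71–79, i.e. to TGAGAATGG.
Its sequence written 5'→3' is the reverse complement: CCATTCTCA.

5'-CCATTCTCA-3'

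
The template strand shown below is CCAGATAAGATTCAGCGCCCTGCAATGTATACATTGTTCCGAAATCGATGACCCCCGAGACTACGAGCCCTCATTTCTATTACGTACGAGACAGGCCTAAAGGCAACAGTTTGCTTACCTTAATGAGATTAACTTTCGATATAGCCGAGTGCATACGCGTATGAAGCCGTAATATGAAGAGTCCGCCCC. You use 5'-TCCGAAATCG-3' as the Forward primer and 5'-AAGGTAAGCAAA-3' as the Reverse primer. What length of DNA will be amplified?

Scanning the template, TCCGAAATCG occurs at positions 38–47; this primer anneals to the bottom strand there with its 3' end pointing downstream.
The reverse primer's reverse complement is TTTGCTTACCTT, which matches the template at positions 110–121.
Product length = (reverse-primer end) − (forward-primer start) + 1 = 121 − 38 + 1 = 84 bp.

84 bp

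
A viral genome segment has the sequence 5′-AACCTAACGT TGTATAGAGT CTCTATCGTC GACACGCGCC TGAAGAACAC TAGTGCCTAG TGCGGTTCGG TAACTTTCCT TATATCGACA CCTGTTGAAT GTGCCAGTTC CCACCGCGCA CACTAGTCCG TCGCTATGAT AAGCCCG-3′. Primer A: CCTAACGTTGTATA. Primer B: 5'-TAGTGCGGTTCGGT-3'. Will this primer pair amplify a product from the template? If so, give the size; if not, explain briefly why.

Primer A (CCTAACGTTGTATA) matches the top strand at positions 3–16 (3' end points downstream).
Primer B (TAGTGCGGTTCGGT) also matches the top strand directly, at positions 58–71 — its reverse complement ACCGAACCGCACTA is not present.
Both primers anneal to the bottom strand with 3' ends pointing the same way, so neither can prime synthesis back toward the other.

No product — both primers anneal to the same strand and extend in the same direction.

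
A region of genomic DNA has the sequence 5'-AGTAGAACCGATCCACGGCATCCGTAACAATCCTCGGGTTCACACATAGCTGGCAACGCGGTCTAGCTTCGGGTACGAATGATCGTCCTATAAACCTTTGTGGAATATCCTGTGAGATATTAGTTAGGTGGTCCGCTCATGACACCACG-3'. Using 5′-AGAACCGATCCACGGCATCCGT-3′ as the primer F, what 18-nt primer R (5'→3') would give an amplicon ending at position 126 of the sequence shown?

5'-TAACTAATATCTCACAGG-3'

The forward primer binds at positions 4–25; the product's 3' end on the top strand is position 126.
The reverse primer anneals to the top strand over positions 109–126, i.e. to CCTGTGAGATATTAGTTA.
Its sequence written 5'→3' is the reverse complement: TAACTAATATCTCACAGG.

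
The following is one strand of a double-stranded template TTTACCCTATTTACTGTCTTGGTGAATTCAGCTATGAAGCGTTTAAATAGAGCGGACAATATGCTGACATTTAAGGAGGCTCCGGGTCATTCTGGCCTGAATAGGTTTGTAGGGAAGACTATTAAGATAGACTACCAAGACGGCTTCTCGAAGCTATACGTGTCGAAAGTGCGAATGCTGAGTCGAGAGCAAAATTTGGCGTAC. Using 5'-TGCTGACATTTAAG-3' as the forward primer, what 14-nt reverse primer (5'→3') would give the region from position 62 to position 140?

5'-TCTTGGTAGTCTAT-3'

The product's 3' end on the top strand is position 140.
The reverse primer anneals to the top strand over positions 127–140, i.e. to ATAGACTACCAAGA.
Its sequence written 5'→3' is the reverse complement: TCTTGGTAGTCTAT.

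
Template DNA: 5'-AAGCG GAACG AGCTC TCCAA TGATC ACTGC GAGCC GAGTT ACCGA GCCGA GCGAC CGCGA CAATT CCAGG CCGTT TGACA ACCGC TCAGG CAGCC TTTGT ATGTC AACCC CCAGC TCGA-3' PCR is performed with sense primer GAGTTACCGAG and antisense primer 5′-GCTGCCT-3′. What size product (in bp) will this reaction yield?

59 bp

The forward primer matches the template at positions 36–46.
The reverse primer's reverse complement is AGGCAGC, which matches the template at positions 88–94.
Amplicon spans positions 36–94: 59 bp.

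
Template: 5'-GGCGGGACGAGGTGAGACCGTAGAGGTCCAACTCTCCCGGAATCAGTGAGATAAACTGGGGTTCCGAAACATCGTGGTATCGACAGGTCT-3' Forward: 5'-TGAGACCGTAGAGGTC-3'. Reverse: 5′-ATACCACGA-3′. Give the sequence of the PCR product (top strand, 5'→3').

5'-TGAGACCGTAGAGGTCCAACTCTCCCGGAATCAGTGAGATAAACTGGGGTTCCGAAACATCGTGGTAT-3'

Forward primer TGAGACCGTAGAGGTC is found on the top strand at positions 13–28.
Taking the reverse complement of ATACCACGA gives TCGTGGTAT, found at positions 72–80 on the template; the primer anneals here to the top strand with its 3' end pointing upstream.
The product is the template from position 13 through 80 (68 bp).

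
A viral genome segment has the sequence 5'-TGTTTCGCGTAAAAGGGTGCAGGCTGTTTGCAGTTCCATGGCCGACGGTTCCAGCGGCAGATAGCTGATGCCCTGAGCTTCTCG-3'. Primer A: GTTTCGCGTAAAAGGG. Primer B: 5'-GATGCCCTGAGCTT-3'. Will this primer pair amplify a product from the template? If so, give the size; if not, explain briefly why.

Primer A (GTTTCGCGTAAAAGGG) matches the top strand at positions 2–17 (3' end points downstream).
Primer B (GATGCCCTGAGCTT) also matches the top strand directly, at positions 67–80 — its reverse complement AAGCTCAGGGCATC is not present.
Both primers anneal to the bottom strand with 3' ends pointing the same way, so neither can prime synthesis back toward the other.

No product — both primers anneal to the same strand and extend in the same direction.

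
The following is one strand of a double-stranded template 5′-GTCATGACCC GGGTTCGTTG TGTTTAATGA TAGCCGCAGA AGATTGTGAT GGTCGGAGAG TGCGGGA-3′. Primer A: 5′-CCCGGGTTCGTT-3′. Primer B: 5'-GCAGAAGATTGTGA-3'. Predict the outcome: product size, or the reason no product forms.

Primer A (CCCGGGTTCGTT) matches the top strand at positions 8–19 (3' end points downstream).
Primer B (GCAGAAGATTGTGA) also matches the top strand directly, at positions 36–49 — its reverse complement TCACAATCTTCTGC is not present.
Both primers anneal to the bottom strand with 3' ends pointing the same way, so neither can prime synthesis back toward the other.

No product — both primers anneal to the same strand and extend in the same direction.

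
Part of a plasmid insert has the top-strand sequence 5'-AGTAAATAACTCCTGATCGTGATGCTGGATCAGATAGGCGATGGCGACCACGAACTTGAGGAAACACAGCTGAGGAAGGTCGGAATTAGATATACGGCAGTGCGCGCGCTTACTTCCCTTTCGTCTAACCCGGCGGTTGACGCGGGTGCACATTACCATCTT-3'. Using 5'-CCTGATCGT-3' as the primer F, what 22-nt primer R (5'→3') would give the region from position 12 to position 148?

5'-CACCCGCGTCAACCGCCGGGTT-3'

The product's 3' end on the top strand is position 148.
The reverse primer anneals to the top strand over positions 127–148, i.e. to AACCCGGCGGTTGACGCGGGTG.
Its sequence written 5'→3' is the reverse complement: CACCCGCGTCAACCGCCGGGTT.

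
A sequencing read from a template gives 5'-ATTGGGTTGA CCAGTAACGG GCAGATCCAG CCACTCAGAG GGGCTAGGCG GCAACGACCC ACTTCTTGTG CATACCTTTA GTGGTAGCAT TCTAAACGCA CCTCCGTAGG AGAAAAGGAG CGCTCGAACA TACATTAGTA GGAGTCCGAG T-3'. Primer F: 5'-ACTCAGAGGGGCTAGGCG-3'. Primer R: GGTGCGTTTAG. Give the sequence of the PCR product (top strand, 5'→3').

Forward primer ACTCAGAGGGGCTAGGCG is found on the top strand at positions 33–50.
The reverse primer's reverse complement is CTAAACGCACC, which matches the template at positions 92–102.
The product is the template from position 33 through 102 (70 bp).

5'-ACTCAGAGGGGCTAGGCGGCAACGACCCACTTCTTGTGCATACCTTTAGTGGTAGCATTCTAAACGCACC-3'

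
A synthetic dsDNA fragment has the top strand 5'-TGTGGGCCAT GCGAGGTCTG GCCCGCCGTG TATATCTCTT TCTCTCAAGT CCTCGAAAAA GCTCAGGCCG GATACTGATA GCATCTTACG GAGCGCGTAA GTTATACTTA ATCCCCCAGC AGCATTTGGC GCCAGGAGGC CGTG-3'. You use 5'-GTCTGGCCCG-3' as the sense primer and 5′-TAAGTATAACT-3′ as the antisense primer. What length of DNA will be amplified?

Forward primer GTCTGGCCCG is found on the top strand at positions 16–25.
Reverse complement of the reverse primer: AGTTATACTTA. This occurs on the top strand at positions 100–110.
Product length = (reverse-primer end) − (forward-primer start) + 1 = 110 − 16 + 1 = 95 bp.

95 bp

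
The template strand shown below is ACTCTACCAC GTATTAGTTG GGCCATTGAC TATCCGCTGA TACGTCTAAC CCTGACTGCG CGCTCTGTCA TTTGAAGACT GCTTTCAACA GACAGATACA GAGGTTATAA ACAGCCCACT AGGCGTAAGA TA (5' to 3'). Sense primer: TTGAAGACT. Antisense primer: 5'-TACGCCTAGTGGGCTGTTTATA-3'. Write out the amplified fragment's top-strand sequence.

Forward primer TTGAAGACT is found on the top strand at positions 72–80.
The reverse primer's reverse complement is TATAAACAGCCCACTAGGCGTA, which matches the template at positions 106–127.
The product is the template from position 72 through 127 (56 bp).

5'-TTGAAGACTGCTTTCAACAGACAGATACAGAGGTTATAAACAGCCCACTAGGCGTA-3'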